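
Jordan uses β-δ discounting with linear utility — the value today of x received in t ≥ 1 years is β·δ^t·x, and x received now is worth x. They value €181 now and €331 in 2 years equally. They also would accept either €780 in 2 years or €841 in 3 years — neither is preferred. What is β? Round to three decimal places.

β ≈ 0.636

The second indifference involves only future payoffs, so β cancels: β·δ^2·780 = β·δ^3·841, giving δ = 780/841 = 0.92747.
The first indifference: 181 = β·δ^2·331, so β = 181/(δ^2·331) = 181/(0.86020·331) ≈ 0.636.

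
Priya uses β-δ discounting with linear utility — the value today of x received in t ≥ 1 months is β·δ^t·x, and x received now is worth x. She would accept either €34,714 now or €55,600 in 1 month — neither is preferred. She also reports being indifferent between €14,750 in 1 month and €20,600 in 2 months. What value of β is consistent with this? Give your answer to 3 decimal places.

From the later pair, β·δ^1·14750 = β·δ^2·20600; dividing through, δ = 14750/20600 = 0.71602.
Now use the now-vs-future pair: 34714 = β·δ·55600 gives β = 34714/(0.71602·55600) ≈ 0.872.

β ≈ 0.872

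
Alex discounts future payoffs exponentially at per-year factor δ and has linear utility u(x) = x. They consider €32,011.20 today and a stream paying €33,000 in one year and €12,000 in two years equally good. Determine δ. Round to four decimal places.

δ ≈ 0.7600

Present value of the stream is 33000·δ + 12000·δ². Indifference gives 33000δ + 12000δ² = 32011.20.
That is, 12000δ² + 33000δ − 32011.20 = 0, a quadratic in δ.
δ = (−33000 + √(33000² + 4·12000·32011.20)) / (2·12000) = (−33000 + √2625537600.00) / 24000 ≈ 0.7600.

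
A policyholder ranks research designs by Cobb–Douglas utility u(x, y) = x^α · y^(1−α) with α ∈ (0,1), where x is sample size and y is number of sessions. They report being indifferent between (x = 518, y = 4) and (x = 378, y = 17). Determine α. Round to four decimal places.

α ≈ 0.8212

Set the two utilities equal: 518^α·4^(1−α) = 378^α·17^(1−α).
(518/378)^α = (17/4)^(1−α); take logs: α·ln(518/378) = (1−α)·ln(17/4), i.e. α·0.3150810 = (1−α)·1.4469190.
So α/(1−α) = (1.4469190)/(0.3150810) = 4.5922128, and α = 4.5922128/5.5922128 ≈ 0.8212.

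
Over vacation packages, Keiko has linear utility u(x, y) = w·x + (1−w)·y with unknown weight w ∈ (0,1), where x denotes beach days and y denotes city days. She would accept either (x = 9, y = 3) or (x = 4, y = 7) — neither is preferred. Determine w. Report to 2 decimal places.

w = 0.44

Indifference: w·9 + (1−w)·3 = w·4 + (1−w)·7.
Rearranging, 5·w − 4·(1−w) = 0.
So w/(1−w) = 4/5 = 0.8000, giving w = 4/(5+4) = 0.44.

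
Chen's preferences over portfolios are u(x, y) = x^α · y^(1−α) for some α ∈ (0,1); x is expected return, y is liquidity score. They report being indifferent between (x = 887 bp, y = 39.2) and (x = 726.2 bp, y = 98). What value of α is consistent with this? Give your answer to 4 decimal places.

Set the two utilities equal: 887^α·39.2^(1−α) = 726.2^α·98^(1−α).
(887/726.2)^α = (98/39.2)^(1−α); take logs: α·ln(887/726.2) = (1−α)·ln(98/39.2), i.e. α·0.2000195 = (1−α)·0.9162907.
Thus α·(1.1163102) = 0.9162907, so α = 0.9162907/1.1163102 ≈ 0.8208.

α ≈ 0.8208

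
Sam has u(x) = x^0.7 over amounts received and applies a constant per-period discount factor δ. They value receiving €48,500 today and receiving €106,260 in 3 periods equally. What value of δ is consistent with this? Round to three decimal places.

δ ≈ 0.833

Indifference means u(48500) = δ^3 · u(106260), so δ^3 = u(48500)/u(106260).
Since u(x) = x^0.7, δ^3 = (48500/106260)^0.7 = 0.45643^0.7 = 0.57751.
Taking the cube root: δ = 0.57751^(1/3) ≈ 0.833.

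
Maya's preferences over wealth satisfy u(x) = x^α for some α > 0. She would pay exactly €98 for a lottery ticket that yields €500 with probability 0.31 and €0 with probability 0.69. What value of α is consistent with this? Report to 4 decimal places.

α ≈ 0.7187

Since u(0) = 0, the lottery's EU is 0.31·500^α.
Equating: 98^α = 0.31·500^α, i.e. 0.1960^α = 0.31.
α = ln(0.31) / ln(98/500) = -1.1711830/-1.6296406 ≈ 0.7187.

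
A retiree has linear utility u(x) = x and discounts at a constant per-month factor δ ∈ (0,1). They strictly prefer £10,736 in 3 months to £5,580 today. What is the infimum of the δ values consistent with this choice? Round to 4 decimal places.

δ > 0.8040

The preference means 5580 < δ^3·10736.
Hence δ^3 > 5580/10736 = 0.51975, and x ↦ x^(1/3) is increasing on (0,∞).
δ > 0.51975^(1/3) = 0.8040.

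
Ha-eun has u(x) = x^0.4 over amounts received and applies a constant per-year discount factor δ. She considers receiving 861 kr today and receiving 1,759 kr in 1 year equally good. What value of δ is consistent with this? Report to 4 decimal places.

Equating discounted utilities: u(861) = δ·u(1759) ⇒ δ = u(861)/u(1759).
Since u(x) = x^0.4, δ = (861/1759)^0.4 = 0.48948^0.4 = 0.75144.

δ ≈ 0.7514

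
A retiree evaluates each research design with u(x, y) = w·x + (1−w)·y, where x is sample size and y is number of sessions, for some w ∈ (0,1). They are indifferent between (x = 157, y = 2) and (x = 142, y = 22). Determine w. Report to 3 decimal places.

u(157,2) = u(142,22) means w·157 + (1−w)·2 = w·142 + (1−w)·22.
w·(157−142) = (1−w)·(22−2), i.e. w·15 = (1−w)·20.
The marginal rate of substitution is 20/15, so w = 20/(15+20) = 0.571.

w = 0.571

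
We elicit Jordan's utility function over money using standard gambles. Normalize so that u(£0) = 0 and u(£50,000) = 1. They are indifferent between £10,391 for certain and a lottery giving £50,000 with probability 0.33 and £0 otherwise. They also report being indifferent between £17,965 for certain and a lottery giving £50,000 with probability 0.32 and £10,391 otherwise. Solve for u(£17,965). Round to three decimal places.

0.544

The first gamble pins u(£10,391): it must equal 0.33·1 + 0.67·0 = 0.33.
The second indifference gives u(£17,965) = 0.32·u(£50,000) + 0.68·u(£10,391) = 0.32·1.00 + 0.68·0.33 = 0.5444.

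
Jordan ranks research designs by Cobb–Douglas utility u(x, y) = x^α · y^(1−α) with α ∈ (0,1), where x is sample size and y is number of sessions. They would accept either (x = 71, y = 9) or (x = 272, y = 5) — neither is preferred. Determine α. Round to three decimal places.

Indifference: 71^α · 9^(1−α) = 272^α · 5^(1−α).
Rearrange to (71/272)^α = (5/9)^(1−α) and take logs: α·-1.343122 = (1−α)·-0.587787.
Thus α·(-1.930909) = -0.587787, so α = -0.587787/-1.930909 ≈ 0.304.

α ≈ 0.304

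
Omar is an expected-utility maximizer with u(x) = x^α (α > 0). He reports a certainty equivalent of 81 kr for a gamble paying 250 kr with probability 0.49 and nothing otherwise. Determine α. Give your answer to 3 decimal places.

Since u(0) = 0, the lottery's EU is 0.49·250^α.
Setting u(81) equal to that: 81^α = 0.49·250^α ⇒ (81/250)^α = 0.49.
α = ln(0.49) / ln(81/250) = -0.713350/-1.127012 ≈ 0.633.

α ≈ 0.633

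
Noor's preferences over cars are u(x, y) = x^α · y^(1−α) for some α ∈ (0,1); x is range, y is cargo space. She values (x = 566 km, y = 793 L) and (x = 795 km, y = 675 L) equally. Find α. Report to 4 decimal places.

α ≈ 0.3217

The Cobb–Douglas utilities coincide, so 566^α·793^(1−α) = 795^α·675^(1−α).
Rearrange to (566/795)^α = (675/793)^(1−α) and take logs: α·-0.3397480 = (1−α)·-0.1611105.
So α/(1−α) = (-0.1611105)/(-0.3397480) = 0.4742059, and α = 0.4742059/1.4742059 ≈ 0.3217.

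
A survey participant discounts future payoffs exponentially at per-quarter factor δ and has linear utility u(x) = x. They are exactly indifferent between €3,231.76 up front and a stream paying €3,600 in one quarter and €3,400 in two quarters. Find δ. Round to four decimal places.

The stream is worth 3600δ + 3400δ² today, so 3600δ + 3400δ² = 3231.76.
That is, 3400δ² + 3600δ − 3231.76 = 0, a quadratic in δ.
The positive root is δ = [−3600 + √(3600² + 4·3400·3231.76)] / (2·3400) = (−3600 + 7544.000)/6800 ≈ 0.5800.

δ ≈ 0.5800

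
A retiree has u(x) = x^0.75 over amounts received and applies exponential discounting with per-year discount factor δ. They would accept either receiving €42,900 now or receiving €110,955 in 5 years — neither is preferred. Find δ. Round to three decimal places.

δ ≈ 0.867

Equating discounted utilities: u(42900) = δ^5·u(110955) ⇒ δ^5 = u(42900)/u(110955).
Since u(x) = x^0.75, δ^5 = (42900/110955)^0.75 = 0.38664^0.75 = 0.49032.
So δ = 0.49032^(1/5) ≈ 0.867.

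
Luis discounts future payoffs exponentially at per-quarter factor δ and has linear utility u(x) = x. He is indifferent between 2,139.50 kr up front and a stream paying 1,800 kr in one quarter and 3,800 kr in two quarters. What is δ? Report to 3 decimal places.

The stream is worth 1800δ + 3800δ² today, so 1800δ + 3800δ² = 2139.50.
That is, 3800δ² + 1800δ − 2139.50 = 0, a quadratic in δ.
The positive root is δ = [−1800 + √(1800² + 4·3800·2139.50)] / (2·3800) = (−1800 + 5980.000)/7600 ≈ 0.550.

δ ≈ 0.550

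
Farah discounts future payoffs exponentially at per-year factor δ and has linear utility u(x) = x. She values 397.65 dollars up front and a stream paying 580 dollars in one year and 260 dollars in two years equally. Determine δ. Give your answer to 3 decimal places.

The stream is worth 580δ + 260δ² today, so 580δ + 260δ² = 397.65.
So 260δ² + 580δ − 397.65 = 0.
By the quadratic formula (taking the positive root), δ = (−580 + √749956.00) / 520 ≈ 0.550.

δ ≈ 0.550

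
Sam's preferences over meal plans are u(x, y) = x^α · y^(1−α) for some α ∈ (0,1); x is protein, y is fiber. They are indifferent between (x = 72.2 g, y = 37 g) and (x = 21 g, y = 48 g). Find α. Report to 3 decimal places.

Indifference: 72.2^α · 37^(1−α) = 21^α · 48^(1−α).
(72.2/21)^α = (48/37)^(1−α); take logs: α·ln(72.2/21) = (1−α)·ln(48/37), i.e. α·1.234918 = (1−α)·0.260283.
With A = 1.234918 and B = 0.260283: α·A = (1−α)·B, so α = B/(A+B) = 0.260283/1.495201 ≈ 0.174.

α ≈ 0.174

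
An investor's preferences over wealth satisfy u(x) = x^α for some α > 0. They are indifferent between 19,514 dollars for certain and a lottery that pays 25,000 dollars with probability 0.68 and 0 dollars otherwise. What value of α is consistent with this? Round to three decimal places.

α ≈ 1.557

EU(lottery) = 0.68·25000^α + 0.32·0 = 0.68·25000^α.
Equating: 19514^α = 0.68·25000^α, i.e. 0.7806^α = 0.68.
Taking logs: α·ln(19514/25000) = ln(0.68), so α = -0.385662 / -0.247744 ≈ 1.557.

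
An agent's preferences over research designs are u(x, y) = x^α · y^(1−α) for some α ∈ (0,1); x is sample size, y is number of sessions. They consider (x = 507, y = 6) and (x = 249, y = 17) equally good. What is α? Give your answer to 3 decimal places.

α ≈ 0.594

The Cobb–Douglas utilities coincide, so 507^α·6^(1−α) = 249^α·17^(1−α).
Rearrange to (507/249)^α = (17/6)^(1−α) and take logs: α·0.711058 = (1−α)·1.041454.
Thus α·(1.752512) = 1.041454, so α = 1.041454/1.752512 ≈ 0.594.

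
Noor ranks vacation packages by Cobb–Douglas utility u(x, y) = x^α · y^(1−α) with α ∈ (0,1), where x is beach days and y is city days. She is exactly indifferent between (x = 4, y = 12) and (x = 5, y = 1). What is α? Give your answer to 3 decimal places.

Indifference: 4^α · 12^(1−α) = 5^α · 1^(1−α).
Taking logs: α·ln 4 + (1−α)·ln 12 = α·ln 5 + (1−α)·ln 1, i.e. α·-0.223144 = (1−α)·-2.484907.
Thus α·(-2.708051) = -2.484907, so α = -2.484907/-2.708051 ≈ 0.918.

α ≈ 0.918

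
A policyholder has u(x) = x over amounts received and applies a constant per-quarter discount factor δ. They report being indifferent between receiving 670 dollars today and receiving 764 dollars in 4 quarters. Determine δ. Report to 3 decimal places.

δ ≈ 0.968

Indifference means u(670) = δ^4 · u(764), so δ^4 = u(670)/u(764).
With u(x) = x: δ^4 = 670/764 = 0.87696.
Hence δ = (0.87696)^(1/4) = 0.96771.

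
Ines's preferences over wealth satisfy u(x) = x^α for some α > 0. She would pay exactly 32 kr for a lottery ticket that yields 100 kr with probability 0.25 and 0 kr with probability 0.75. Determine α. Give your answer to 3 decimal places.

EU(lottery) = 0.25·100^α + 0.75·0 = 0.25·100^α.
Indifference: 32^α = 0.25·100^α, so (32/100)^α = 0.25.
α = ln(0.25) / ln(32/100) = -1.386294/-1.139434 ≈ 1.217.

α ≈ 1.217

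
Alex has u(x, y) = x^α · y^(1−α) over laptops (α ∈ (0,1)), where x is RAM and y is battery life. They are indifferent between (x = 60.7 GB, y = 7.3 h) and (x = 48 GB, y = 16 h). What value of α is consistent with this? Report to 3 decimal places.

α ≈ 0.770

Indifference: 60.7^α · 7.3^(1−α) = 48^α · 16^(1−α).
Rearrange to (60.7/48)^α = (16/7.3)^(1−α) and take logs: α·0.234743 = (1−α)·0.784714.
With A = 0.234743 and B = 0.784714: α·A = (1−α)·B, so α = B/(A+B) = 0.784714/1.019457 ≈ 0.770.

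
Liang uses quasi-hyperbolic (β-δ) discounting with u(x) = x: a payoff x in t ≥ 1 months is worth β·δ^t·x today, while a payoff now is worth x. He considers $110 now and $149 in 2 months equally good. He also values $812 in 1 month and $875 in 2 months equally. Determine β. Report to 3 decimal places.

β ≈ 0.857

From the later pair, β·δ^1·812 = β·δ^2·875; dividing through, δ = 812/875 = 0.92800.
Now use the now-vs-future pair: 110 = β·δ^2·149 gives β = 110/(0.86118·149) ≈ 0.857.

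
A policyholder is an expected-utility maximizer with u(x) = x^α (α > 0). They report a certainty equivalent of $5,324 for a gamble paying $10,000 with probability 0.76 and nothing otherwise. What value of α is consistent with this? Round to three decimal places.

α ≈ 0.435

EU(lottery) = 0.76·10000^α + 0.24·0 = 0.76·10000^α.
Setting u(5324) equal to that: 5324^α = 0.76·10000^α ⇒ (5324/10000)^α = 0.76.
α = ln(0.76) / ln(5324/10000) = -0.274437/-0.630360 ≈ 0.435.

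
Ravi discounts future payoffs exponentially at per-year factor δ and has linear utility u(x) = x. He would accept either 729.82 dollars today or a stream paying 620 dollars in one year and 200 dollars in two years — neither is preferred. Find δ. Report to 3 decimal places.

δ ≈ 0.910

Equating present values: 729.82 = 620δ + 200δ².
That is, 200δ² + 620δ − 729.82 = 0, a quadratic in δ.
The positive root is δ = [−620 + √(620² + 4·200·729.82)] / (2·200) = (−620 + 984.000)/400 ≈ 0.910.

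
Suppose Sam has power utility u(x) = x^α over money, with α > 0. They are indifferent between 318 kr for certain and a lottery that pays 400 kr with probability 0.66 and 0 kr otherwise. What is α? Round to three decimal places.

α ≈ 1.811

The lottery's expected utility is 0.66·u(400) + 0.34·u(0) = 0.66·400^α (since u(0) = 0 for α > 0).
Equating: 318^α = 0.66·400^α, i.e. 0.7950^α = 0.66.
Take logs: α = ln 0.66 / ln(318/400) ≈ 1.81121.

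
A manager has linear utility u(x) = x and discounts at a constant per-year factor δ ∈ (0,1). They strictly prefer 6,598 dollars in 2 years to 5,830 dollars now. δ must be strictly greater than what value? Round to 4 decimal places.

δ > 0.9400

The preference means 5830 < δ^2·6598.
Dividing by 6598: δ^2 > 0.88360. Both sides are positive, so the square root keeps the direction.
δ > (5830/6598)^(1/2) ≈ 0.9400.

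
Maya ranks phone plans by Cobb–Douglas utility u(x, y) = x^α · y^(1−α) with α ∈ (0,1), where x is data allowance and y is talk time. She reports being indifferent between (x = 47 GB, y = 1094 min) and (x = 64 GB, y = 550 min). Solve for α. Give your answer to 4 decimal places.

α ≈ 0.6902

Indifference: 47^α · 1094^(1−α) = 64^α · 550^(1−α).
Taking logs: α·ln 47 + (1−α)·ln 1094 = α·ln 64 + (1−α)·ln 550, i.e. α·-0.3087355 = (1−α)·-0.6876777.
So α/(1−α) = (-0.6876777)/(-0.3087355) = 2.2274008, and α = 2.2274008/3.2274008 ≈ 0.6902.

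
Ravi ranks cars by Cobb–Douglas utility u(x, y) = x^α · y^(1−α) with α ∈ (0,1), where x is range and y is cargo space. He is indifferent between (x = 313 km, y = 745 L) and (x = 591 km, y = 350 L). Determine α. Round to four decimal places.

α ≈ 0.5431

The Cobb–Douglas utilities coincide, so 313^α·745^(1−α) = 591^α·350^(1−α).
Taking logs: α·ln 313 + (1−α)·ln 745 = α·ln 591 + (1−α)·ln 350, i.e. α·-0.6356128 = (1−α)·-0.7554511.
With A = -0.6356128 and B = -0.7554511: α·A = (1−α)·B, so α = B/(A+B) = -0.7554511/-1.3910639 ≈ 0.5431.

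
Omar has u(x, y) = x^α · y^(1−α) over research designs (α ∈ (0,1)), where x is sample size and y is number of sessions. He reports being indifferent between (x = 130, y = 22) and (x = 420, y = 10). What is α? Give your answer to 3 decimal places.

α ≈ 0.402

The Cobb–Douglas utilities coincide, so 130^α·22^(1−α) = 420^α·10^(1−α).
Taking logs: α·ln 130 + (1−α)·ln 22 = α·ln 420 + (1−α)·ln 10, i.e. α·-1.172720 = (1−α)·-0.788457.
With A = -1.172720 and B = -0.788457: α·A = (1−α)·B, so α = B/(A+B) = -0.788457/-1.961177 ≈ 0.402.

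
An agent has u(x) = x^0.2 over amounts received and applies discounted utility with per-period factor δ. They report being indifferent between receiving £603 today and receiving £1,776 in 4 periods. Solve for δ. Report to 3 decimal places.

δ ≈ 0.947

Indifference means u(603) = δ^4 · u(1776), so δ^4 = u(603)/u(1776).
Since u(x) = x^0.2, δ^4 = (603/1776)^0.2 = 0.33953^0.2 = 0.80570.
Hence δ = (0.80570)^(1/4) = 0.94742.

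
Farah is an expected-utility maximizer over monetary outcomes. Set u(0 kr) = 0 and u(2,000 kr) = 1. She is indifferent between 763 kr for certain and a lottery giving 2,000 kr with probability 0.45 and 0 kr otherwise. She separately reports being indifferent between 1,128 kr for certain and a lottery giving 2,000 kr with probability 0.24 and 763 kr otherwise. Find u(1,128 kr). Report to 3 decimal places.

From the first indifference, u(763 kr) = 0.45·u(2,000 kr) + 0.55·u(0 kr) = 0.45·1 + 0.55·0 = 0.45.
Chaining: u(1,128 kr) = 0.24·1.00 + 0.76·0.45 = 0.5820.

0.582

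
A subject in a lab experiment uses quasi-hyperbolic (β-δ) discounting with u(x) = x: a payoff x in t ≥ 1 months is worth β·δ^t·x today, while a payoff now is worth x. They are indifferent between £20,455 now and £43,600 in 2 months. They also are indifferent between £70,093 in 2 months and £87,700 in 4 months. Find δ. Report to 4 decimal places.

The second indifference involves only future payoffs, so β cancels: β·δ^2·70093 = β·δ^4·87700, giving δ^2 = 70093/87700 = 0.79924, so δ = 0.89400.

δ ≈ 0.8940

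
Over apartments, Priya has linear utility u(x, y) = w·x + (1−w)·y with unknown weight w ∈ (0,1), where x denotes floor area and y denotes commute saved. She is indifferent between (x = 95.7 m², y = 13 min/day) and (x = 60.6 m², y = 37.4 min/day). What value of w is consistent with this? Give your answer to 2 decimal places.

Equating utilities: w·95.7 + (1−w)·13 = w·60.6 + (1−w)·37.4.
Collecting terms: w·35.1 = (1−w)·24.4.
The marginal rate of substitution is 24.4/35.1, so w = 24.4/(35.1+24.4) = 0.41.

w = 0.41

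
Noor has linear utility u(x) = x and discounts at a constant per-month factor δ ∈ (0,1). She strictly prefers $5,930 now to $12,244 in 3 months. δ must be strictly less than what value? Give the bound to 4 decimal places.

δ < 0.7853

Under u(x) = x this choice says 5930 > δ^3·12244.
So δ^3 < 5930/12244 = 0.48432; taking the cube root of both positive sides preserves the inequality.
δ < (5930/12244)^(1/3) ≈ 0.7853.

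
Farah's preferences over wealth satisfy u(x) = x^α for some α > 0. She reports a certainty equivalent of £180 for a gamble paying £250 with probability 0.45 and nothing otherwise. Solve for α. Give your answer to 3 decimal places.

α ≈ 2.431

EU(lottery) = 0.45·250^α + 0.55·0 = 0.45·250^α.
Equating: 180^α = 0.45·250^α, i.e. 0.7200^α = 0.45.
Taking logs: α·ln(180/250) = ln(0.45), so α = -0.798508 / -0.328504 ≈ 2.431.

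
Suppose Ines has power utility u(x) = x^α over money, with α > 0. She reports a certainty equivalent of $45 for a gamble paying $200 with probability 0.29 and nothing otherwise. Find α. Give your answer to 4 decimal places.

α ≈ 0.8299

EU(lottery) = 0.29·200^α + 0.71·0 = 0.29·200^α.
Equating: 45^α = 0.29·200^α, i.e. 0.2250^α = 0.29.
α = ln(0.29) / ln(45/200) = -1.2378744/-1.4916549 ≈ 0.8299.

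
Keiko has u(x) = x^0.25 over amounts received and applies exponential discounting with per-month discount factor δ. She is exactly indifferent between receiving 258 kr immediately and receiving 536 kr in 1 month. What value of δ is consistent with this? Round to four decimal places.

δ ≈ 0.8329

Indifference means u(258) = δ · u(536), so δ = u(258)/u(536).
With u(x) = x^0.25: δ = 258^0.25/536^0.25 = (258/536)^0.25 = 0.83294.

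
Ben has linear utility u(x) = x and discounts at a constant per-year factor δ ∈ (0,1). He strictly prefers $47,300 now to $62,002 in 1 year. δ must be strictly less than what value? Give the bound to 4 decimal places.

δ < 0.7629

The preference means 47300 > δ·62002.
Dividing through by 62002 gives δ < 0.76288.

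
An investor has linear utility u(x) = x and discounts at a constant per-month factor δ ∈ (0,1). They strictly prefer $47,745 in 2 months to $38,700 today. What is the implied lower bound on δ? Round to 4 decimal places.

δ > 0.9003

Under u(x) = x this choice says 38700 < δ^2·47745.
So δ^2 > 38700/47745 = 0.81056; taking the square root of both positive sides preserves the inequality.
δ > (38700/47745)^(1/2) ≈ 0.9003.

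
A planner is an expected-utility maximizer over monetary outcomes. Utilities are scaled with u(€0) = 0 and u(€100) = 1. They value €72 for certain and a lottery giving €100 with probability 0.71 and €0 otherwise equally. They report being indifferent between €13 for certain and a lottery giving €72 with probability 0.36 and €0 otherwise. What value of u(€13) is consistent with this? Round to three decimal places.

The first gamble pins u(€72): it must equal 0.71·1 + 0.29·0 = 0.71.
Then u(€13) = 0.36·u(€72) + 0.64·u(€0) = 0.36·0.71 + 0.64·0.00 = 0.2556.

0.256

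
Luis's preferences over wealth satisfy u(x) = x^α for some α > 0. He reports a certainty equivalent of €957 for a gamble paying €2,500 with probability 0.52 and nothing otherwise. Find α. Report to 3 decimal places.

α ≈ 0.681

EU(lottery) = 0.52·2500^α + 0.48·0 = 0.52·2500^α.
Setting u(957) equal to that: 957^α = 0.52·2500^α ⇒ (957/2500)^α = 0.52.
Take logs: α = ln 0.52 / ln(957/2500) ≈ 0.68100.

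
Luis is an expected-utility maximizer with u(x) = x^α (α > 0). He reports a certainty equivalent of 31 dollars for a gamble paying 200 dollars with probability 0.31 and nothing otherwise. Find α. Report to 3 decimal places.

α ≈ 0.628

Since u(0) = 0, the lottery's EU is 0.31·200^α.
Setting u(31) equal to that: 31^α = 0.31·200^α ⇒ (31/200)^α = 0.31.
Taking logs: α·ln(31/200) = ln(0.31), so α = -1.171183 / -1.864330 ≈ 0.628.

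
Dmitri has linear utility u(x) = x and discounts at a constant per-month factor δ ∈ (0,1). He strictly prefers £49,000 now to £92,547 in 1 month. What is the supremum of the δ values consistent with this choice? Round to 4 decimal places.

The preference means 49000 > δ·92547.
Dividing through by 92547 gives δ < 0.52946.

δ < 0.5295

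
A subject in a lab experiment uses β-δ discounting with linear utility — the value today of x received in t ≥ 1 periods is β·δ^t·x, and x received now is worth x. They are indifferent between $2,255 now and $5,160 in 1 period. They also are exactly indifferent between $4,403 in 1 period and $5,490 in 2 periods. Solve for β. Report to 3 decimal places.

Both payoffs in the second observation are in the future, so β drops out: δ^1·4403 = δ^2·5490 ⇒ δ = 4403/5490 = 0.80200.
Substituting δ into 2255 = β·δ·5160: β = 2255/(4138.339) ≈ 0.545.

β ≈ 0.545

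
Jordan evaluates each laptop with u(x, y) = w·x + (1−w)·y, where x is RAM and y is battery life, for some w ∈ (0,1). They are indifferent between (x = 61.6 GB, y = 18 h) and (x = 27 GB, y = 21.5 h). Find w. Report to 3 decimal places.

u(61.6,18) = u(27,21.5) means w·61.6 + (1−w)·18 = w·27 + (1−w)·21.5.
Collecting terms: w·34.6 = (1−w)·3.5.
Hence w = 3.5/(34.6+3.5) = 3.5/38.1 = 0.092.

w = 0.092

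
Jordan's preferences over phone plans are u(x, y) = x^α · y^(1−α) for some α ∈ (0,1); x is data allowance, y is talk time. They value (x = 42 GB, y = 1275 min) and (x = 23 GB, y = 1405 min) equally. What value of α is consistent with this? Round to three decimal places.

α ≈ 0.139

Indifference: 42^α · 1275^(1−α) = 23^α · 1405^(1−α).
Taking logs: α·ln 42 + (1−α)·ln 1275 = α·ln 23 + (1−α)·ln 1405, i.e. α·0.602175 = (1−α)·0.097091.
Thus α·(0.699266) = 0.097091, so α = 0.097091/0.699266 ≈ 0.139.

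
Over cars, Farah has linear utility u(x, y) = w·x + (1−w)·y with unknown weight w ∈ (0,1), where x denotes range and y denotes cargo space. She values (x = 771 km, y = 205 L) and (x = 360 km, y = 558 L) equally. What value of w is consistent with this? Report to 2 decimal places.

u(771,205) = u(360,558) means w·771 + (1−w)·205 = w·360 + (1−w)·558.
Rearranging, 411·w − 353·(1−w) = 0.
The marginal rate of substitution is 353/411, so w = 353/(411+353) = 0.46.

w = 0.46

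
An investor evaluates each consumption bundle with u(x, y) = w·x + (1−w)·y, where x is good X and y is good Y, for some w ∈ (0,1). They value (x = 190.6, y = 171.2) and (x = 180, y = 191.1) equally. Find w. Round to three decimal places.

w = 0.652

u(190.6,171.2) = u(180,191.1) means w·190.6 + (1−w)·171.2 = w·180 + (1−w)·191.1.
Rearranging, 10.6·w − 19.9·(1−w) = 0.
Hence w = 19.9/(10.6+19.9) = 19.9/30.5 = 0.652.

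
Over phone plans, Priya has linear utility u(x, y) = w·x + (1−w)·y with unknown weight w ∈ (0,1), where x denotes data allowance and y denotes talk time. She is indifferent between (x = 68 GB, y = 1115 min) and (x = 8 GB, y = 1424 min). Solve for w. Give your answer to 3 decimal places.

w = 0.837

Equating utilities: w·68 + (1−w)·1115 = w·8 + (1−w)·1424.
Rearranging, 60·w − 309·(1−w) = 0.
So w/(1−w) = 309/60 = 5.1500, giving w = 309/(60+309) = 0.837.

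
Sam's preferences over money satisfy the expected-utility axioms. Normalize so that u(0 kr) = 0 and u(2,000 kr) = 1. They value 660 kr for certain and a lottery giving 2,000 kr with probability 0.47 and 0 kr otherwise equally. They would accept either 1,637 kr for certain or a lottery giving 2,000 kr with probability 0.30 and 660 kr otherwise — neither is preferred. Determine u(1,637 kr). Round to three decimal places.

First, u(660 kr) = 0.47·u(2,000 kr) + 0.53·u(0 kr) = 0.47.
Chaining: u(1,637 kr) = 0.30·1.00 + 0.70·0.47 = 0.6290.

0.629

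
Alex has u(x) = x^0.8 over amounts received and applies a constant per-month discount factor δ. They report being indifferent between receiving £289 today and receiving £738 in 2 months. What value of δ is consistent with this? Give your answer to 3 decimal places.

δ ≈ 0.687

Equating discounted utilities: u(289) = δ^2·u(738) ⇒ δ^2 = u(289)/u(738).
Since u(x) = x^0.8, δ^2 = (289/738)^0.8 = 0.39160^0.8 = 0.47236.
Hence δ = (0.47236)^(1/2) = 0.68728.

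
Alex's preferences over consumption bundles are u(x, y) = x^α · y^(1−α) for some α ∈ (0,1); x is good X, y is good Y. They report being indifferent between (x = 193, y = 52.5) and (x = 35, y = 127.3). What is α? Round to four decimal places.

α ≈ 0.3416

Indifference: 193^α · 52.5^(1−α) = 35^α · 127.3^(1−α).
Rearrange to (193/35)^α = (127.3/52.5)^(1−α) and take logs: α·1.7073421 = (1−α)·0.8857333.
Thus α·(2.5930754) = 0.8857333, so α = 0.8857333/2.5930754 ≈ 0.3416.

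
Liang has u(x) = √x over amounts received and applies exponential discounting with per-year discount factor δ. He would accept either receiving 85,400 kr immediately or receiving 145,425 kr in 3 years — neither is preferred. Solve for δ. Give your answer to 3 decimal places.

δ ≈ 0.915

The payoff in 3 years is discounted by δ^3, so u(85400) = δ^3·u(145425) and δ^3 = u(85400)/u(145425).
With u(x) = √x: δ^3 = √85400/√145425 = √(85400/145425) = 0.76632.
Hence δ = (0.76632)^(1/3) = 0.91510.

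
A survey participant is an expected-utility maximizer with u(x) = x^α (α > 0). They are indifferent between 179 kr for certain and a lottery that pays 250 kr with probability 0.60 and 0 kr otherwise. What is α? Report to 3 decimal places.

EU(lottery) = 0.60·250^α + 0.40·0 = 0.60·250^α.
Indifference: 179^α = 0.60·250^α, so (179/250)^α = 0.60.
Take logs: α = ln 0.60 / ln(179/250) ≈ 1.52907.

α ≈ 1.529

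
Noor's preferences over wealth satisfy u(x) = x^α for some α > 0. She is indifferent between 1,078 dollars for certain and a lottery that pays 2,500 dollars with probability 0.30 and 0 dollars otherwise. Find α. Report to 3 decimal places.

α ≈ 1.431

The lottery's expected utility is 0.30·u(2500) + 0.70·u(0) = 0.30·2500^α (since u(0) = 0 for α > 0).
Equating: 1078^α = 0.30·2500^α, i.e. 0.4312^α = 0.30.
Taking logs: α·ln(1078/2500) = ln(0.30), so α = -1.203973 / -0.841183 ≈ 1.431.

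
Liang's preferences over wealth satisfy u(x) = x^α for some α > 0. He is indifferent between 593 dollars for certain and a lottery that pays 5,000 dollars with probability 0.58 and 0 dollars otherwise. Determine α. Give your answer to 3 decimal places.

The lottery's expected utility is 0.58·u(5000) + 0.42·u(0) = 0.58·5000^α (since u(0) = 0 for α > 0).
Equating: 593^α = 0.58·5000^α, i.e. 0.1186^α = 0.58.
Taking logs: α·ln(593/5000) = ln(0.58), so α = -0.544727 / -2.131999 ≈ 0.256.

α ≈ 0.256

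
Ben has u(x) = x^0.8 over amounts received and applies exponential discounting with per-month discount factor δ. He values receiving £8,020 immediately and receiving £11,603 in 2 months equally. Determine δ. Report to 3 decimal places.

δ ≈ 0.863

Equating discounted utilities: u(8020) = δ^2·u(11603) ⇒ δ^2 = u(8020)/u(11603).
Since u(x) = x^0.8, δ^2 = (8020/11603)^0.8 = 0.69120^0.8 = 0.74419.
So δ = 0.74419^(1/2) ≈ 0.863.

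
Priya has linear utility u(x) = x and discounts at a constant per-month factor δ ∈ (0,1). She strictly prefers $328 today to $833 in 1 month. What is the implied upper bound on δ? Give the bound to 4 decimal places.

Comparing present values: 328 > δ·833.
So δ < 328/833 = 0.39376.

δ < 0.3938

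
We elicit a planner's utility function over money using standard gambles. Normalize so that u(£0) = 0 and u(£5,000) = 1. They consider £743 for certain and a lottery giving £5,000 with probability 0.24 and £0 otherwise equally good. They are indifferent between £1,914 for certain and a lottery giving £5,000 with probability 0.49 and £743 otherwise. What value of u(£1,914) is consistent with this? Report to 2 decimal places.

First, u(£743) = 0.24·u(£5,000) + 0.76·u(£0) = 0.24.
Then u(£1,914) = 0.49·u(£5,000) + 0.51·u(£743) = 0.49·1.00 + 0.51·0.24 = 0.6124.

0.61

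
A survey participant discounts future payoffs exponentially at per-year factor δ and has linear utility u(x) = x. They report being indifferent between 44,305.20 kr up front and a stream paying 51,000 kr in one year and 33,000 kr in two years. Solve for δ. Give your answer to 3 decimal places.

Equating present values: 44305.20 = 51000δ + 33000δ².
That is, 33000δ² + 51000δ − 44305.20 = 0, a quadratic in δ.
δ = (−51000 + √(51000² + 4·33000·44305.20)) / (2·33000) = (−51000 + √8449286400.00) / 66000 ≈ 0.620.

δ ≈ 0.620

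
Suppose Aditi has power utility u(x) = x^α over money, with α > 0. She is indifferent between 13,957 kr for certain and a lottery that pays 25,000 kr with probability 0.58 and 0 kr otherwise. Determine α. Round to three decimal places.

α ≈ 0.935

Since u(0) = 0, the lottery's EU is 0.58·25000^α.
Setting u(13957) equal to that: 13957^α = 0.58·25000^α ⇒ (13957/25000)^α = 0.58.
Taking logs: α·ln(13957/25000) = ln(0.58), so α = -0.544727 / -0.582895 ≈ 0.935.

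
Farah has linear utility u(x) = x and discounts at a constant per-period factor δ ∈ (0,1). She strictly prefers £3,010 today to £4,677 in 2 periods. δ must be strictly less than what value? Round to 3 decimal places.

δ < 0.802

Under u(x) = x this choice says 3010 > δ^2·4677.
Dividing by 4677: δ^2 < 0.64357. Both sides are positive, so the square root keeps the direction.
δ < (3010/4677)^(1/2) ≈ 0.802.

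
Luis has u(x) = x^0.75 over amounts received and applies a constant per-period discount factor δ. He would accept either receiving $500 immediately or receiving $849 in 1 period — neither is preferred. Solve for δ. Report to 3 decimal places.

Indifference means u(500) = δ · u(849), so δ = u(500)/u(849).
With u(x) = x^0.75: δ = 500^0.75/849^0.75 = (500/849)^0.75 = 0.67227.

δ ≈ 0.672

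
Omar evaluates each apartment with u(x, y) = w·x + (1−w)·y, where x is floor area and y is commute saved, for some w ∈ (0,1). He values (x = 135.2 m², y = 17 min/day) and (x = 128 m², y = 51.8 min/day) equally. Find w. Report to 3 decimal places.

u(135.2,17) = u(128,51.8) means w·135.2 + (1−w)·17 = w·128 + (1−w)·51.8.
w·(135.2−128) = (1−w)·(51.8−17), i.e. w·7.2 = (1−w)·34.8.
Hence w = 34.8/(7.2+34.8) = 34.8/42 = 0.829.

w = 0.829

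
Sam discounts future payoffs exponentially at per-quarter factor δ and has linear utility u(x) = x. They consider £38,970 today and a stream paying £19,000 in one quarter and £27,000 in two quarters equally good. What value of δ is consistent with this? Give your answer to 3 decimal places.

Present value of the stream is 19000·δ + 27000·δ². Indifference gives 19000δ + 27000δ² = 38970.
That is, 27000δ² + 19000δ − 38970 = 0, a quadratic in δ.
δ = (−19000 + √(19000² + 4·27000·38970)) / (2·27000) = (−19000 + √4569760000.00) / 54000 ≈ 0.900.

δ ≈ 0.900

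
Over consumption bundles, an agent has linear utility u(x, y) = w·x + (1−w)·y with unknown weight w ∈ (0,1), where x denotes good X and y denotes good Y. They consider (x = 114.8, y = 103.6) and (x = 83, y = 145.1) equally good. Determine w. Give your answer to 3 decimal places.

w = 0.566

Indifference: w·114.8 + (1−w)·103.6 = w·83 + (1−w)·145.1.
Rearranging, 31.8·w − 41.5·(1−w) = 0.
So w/(1−w) = 41.5/31.8 = 1.3050, giving w = 41.5/(31.8+41.5) = 0.566.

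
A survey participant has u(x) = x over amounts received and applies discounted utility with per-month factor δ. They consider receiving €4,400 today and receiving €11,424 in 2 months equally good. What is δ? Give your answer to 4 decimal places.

Equating discounted utilities: u(4400) = δ^2·u(11424) ⇒ δ^2 = u(4400)/u(11424).
With u(x) = x: δ^2 = 4400/11424 = 0.38515.
So δ = 0.38515^(1/2) ≈ 0.6206.

δ ≈ 0.6206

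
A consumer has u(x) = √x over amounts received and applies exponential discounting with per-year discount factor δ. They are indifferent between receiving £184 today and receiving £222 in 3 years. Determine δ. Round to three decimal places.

Indifference means u(184) = δ^3 · u(222), so δ^3 = u(184)/u(222).
With u(x) = √x: δ^3 = √184/√222 = √(184/222) = 0.91040.
So δ = 0.91040^(1/3) ≈ 0.969.

δ ≈ 0.969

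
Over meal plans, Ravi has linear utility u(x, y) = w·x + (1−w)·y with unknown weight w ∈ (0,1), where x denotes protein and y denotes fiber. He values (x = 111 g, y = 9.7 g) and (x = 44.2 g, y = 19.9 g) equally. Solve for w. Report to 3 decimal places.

Indifference: w·111 + (1−w)·9.7 = w·44.2 + (1−w)·19.9.
w·(111−44.2) = (1−w)·(19.9−9.7), i.e. w·66.8 = (1−w)·10.2.
Hence w = 10.2/(66.8+10.2) = 10.2/77 = 0.132.

w = 0.132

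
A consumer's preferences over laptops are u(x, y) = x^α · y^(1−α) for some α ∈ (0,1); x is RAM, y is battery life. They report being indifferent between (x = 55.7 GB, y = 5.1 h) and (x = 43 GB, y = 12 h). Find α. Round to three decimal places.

α ≈ 0.768

Set the two utilities equal: 55.7^α·5.1^(1−α) = 43^α·12^(1−α).
Rearrange to (55.7/43)^α = (12/5.1)^(1−α) and take logs: α·0.258780 = (1−α)·0.855666.
With A = 0.258780 and B = 0.855666: α·A = (1−α)·B, so α = B/(A+B) = 0.855666/1.114446 ≈ 0.768.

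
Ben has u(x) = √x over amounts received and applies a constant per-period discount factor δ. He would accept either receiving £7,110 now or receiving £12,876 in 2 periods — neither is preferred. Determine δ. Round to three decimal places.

δ ≈ 0.862

Equating discounted utilities: u(7110) = δ^2·u(12876) ⇒ δ^2 = u(7110)/u(12876).
Since u(x) = √x, δ^2 = √(7110/12876) = 0.74309.
Hence δ = (0.74309)^(1/2) = 0.86203.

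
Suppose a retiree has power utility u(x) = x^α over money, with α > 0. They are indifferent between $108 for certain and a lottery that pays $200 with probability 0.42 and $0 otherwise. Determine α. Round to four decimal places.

α ≈ 1.4079

EU(lottery) = 0.42·200^α + 0.58·0 = 0.42·200^α.
Indifference: 108^α = 0.42·200^α, so (108/200)^α = 0.42.
α = ln(0.42) / ln(108/200) = -0.8675006/-0.6161861 ≈ 1.4079.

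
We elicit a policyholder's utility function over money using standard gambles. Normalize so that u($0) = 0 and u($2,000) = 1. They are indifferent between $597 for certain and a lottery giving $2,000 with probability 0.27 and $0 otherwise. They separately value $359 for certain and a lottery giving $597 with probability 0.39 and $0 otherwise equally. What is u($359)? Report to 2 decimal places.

The first gamble pins u($597): it must equal 0.27·1 + 0.73·0 = 0.27.
Then u($359) = 0.39·u($597) + 0.61·u($0) = 0.39·0.27 + 0.61·0.00 = 0.1053.

0.11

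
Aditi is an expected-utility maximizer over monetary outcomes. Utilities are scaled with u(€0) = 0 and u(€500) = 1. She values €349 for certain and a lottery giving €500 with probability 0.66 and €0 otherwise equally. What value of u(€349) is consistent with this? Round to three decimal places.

u(€349) equals the lottery's expected utility: 0.66·1 + 0.34·0 = 0.66.

0.660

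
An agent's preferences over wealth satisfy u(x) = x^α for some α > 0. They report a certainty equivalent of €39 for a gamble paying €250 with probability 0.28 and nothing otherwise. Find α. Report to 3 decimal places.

Since u(0) = 0, the lottery's EU is 0.28·250^α.
Setting u(39) equal to that: 39^α = 0.28·250^α ⇒ (39/250)^α = 0.28.
Take logs: α = ln 0.28 / ln(39/250) ≈ 0.68516.

α ≈ 0.685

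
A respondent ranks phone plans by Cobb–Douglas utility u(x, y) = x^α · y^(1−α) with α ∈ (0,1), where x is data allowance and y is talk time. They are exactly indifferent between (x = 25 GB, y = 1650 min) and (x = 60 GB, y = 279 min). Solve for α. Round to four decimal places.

Indifference: 25^α · 1650^(1−α) = 60^α · 279^(1−α).
Taking logs: α·ln 25 + (1−α)·ln 1650 = α·ln 60 + (1−α)·ln 279, i.e. α·-0.8754687 = (1−α)·-1.7773188.
Thus α·(-2.6527875) = -1.7773188, so α = -1.7773188/-2.6527875 ≈ 0.6700.

α ≈ 0.6700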